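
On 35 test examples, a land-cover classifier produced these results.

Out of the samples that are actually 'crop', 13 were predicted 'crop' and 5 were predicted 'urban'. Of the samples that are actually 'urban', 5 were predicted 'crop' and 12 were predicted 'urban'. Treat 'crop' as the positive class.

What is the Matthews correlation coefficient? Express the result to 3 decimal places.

MCC = (TP·TN − FP·FN) / √((TP+FP)(TP+FN)(TN+FP)(TN+FN))
Numerator = 13·12 − 5·5 = 131
Denominator = √(18·18·17·17) = √93636 = 306.0000
MCC = 131 / 306.0000 = 0.428

0.428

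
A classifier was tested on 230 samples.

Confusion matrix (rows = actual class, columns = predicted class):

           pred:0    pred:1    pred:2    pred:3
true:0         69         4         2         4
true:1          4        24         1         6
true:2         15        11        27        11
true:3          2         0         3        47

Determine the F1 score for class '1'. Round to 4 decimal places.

0.6486

Treat '1' as positive and all other classes as negative.
F1 score = 2·TP/(2·TP+FP+FN).
1: TP=24, FP=4+11+0=15, FN=4+1+6=11 → 48/74 = 0.64865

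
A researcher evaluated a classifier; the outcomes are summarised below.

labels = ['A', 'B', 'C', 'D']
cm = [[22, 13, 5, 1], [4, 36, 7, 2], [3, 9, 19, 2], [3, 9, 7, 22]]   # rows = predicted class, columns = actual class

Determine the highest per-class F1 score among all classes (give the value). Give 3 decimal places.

Per-class F1 score (2·TP/(2·TP+FP+FN)):
  A: TP=22, FP=13+5+1=19, FN=4+3+3=10 → 44/73 = 0.6027
  B: TP=36, FP=4+7+2=13, FN=13+9+9=31 → 72/116 = 0.6207
  C: TP=19, FP=3+9+2=14, FN=5+7+7=19 → 38/71 = 0.5352
  D: TP=22, FP=3+9+7=19, FN=1+2+2=5 → 44/68 = 0.6471
Highest is class 'D' with F1 score = 0.647.

0.647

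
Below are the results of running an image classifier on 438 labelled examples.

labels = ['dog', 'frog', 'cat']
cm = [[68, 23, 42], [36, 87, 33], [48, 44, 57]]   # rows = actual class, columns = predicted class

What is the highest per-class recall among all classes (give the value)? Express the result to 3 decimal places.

Per-class recall (TP/(TP+FN)):
  dog: TP=68, FN=23+42=65 → 68/133 = 0.5113
  frog: TP=87, FN=36+33=69 → 87/156 = 0.5577
  cat: TP=57, FN=48+44=92 → 57/149 = 0.3826
Highest is class 'frog' with recall = 0.558.

0.558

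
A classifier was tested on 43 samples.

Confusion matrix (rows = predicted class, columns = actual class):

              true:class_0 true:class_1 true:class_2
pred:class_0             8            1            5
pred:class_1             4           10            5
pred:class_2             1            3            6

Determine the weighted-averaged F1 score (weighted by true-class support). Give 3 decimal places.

Per-class F1 score (2·TP/(2·TP+FP+FN)):
  class_0: TP=8, FP=1+5=6, FN=4+1=5 → 16/27 = 0.5926
  class_1: TP=10, FP=4+5=9, FN=1+3=4 → 20/33 = 0.6061
  class_2: TP=6, FP=1+3=4, FN=5+5=10 → 12/26 = 0.4615
Weighted-F1 score = Σ (supportᵢ/N)·F1 scoreᵢ with N=43: (13/43)·0.5926 + (14/43)·0.6061 + (16/43)·0.4615 = 0.548

0.548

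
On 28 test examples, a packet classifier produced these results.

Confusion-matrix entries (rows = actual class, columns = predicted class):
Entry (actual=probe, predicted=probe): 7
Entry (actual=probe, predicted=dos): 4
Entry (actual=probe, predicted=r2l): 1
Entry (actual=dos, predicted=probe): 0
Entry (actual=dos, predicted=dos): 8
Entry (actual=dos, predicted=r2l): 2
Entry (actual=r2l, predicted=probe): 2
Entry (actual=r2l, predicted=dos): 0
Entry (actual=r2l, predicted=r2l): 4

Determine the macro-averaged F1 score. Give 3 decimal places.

Per-class F1 score (2·TP/(2·TP+FP+FN)):
  probe: TP=7, FP=0+2=2, FN=4+1=5 → 14/21 = 0.6667
  dos: TP=8, FP=4+0=4, FN=0+2=2 → 16/22 = 0.7273
  r2l: TP=4, FP=1+2=3, FN=2+0=2 → 8/13 = 0.6154
Macro-F1 score = mean = (0.6667 + 0.7273 + 0.6154) / 3 = 0.670

0.670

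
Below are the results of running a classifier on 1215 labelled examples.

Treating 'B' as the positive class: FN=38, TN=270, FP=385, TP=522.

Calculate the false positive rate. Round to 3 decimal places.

0.588

FPR = FP/(FP+TN) = 385/(385+270) = 0.588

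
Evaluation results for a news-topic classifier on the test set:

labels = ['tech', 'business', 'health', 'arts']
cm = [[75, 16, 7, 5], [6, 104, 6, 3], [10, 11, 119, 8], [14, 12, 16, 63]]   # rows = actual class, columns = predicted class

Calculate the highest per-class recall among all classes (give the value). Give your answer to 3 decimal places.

0.874

Per-class recall (TP/(TP+FN)):
  tech: TP=75, FN=16+7+5=28 → 75/103 = 0.7282
  business: TP=104, FN=6+6+3=15 → 104/119 = 0.8739
  health: TP=119, FN=10+11+8=29 → 119/148 = 0.8041
  arts: TP=63, FN=14+12+16=42 → 63/105 = 0.6000
Highest is class 'business' with recall = 0.874.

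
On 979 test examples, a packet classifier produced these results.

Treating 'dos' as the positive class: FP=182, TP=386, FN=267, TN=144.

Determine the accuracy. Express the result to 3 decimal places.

0.541

Accuracy = (TP+TN)/N = (386+144)/979 = 0.541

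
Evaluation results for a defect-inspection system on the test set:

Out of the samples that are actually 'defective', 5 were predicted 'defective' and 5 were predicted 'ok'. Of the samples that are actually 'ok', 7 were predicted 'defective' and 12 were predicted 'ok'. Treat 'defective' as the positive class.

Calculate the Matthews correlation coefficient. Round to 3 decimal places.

MCC = (TP·TN − FP·FN) / √((TP+FP)(TP+FN)(TN+FP)(TN+FN))
Numerator = 5·12 − 7·5 = 25
Denominator = √(12·10·19·17) = √38760 = 196.8756
MCC = 25 / 196.8756 = 0.127

0.127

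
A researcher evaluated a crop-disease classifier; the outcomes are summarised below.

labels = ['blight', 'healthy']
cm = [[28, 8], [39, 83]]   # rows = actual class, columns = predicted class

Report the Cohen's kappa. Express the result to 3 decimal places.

0.351

Observed agreement pₒ = trace/N = 111/158 = 0.7025
Expected agreement pₑ = Σ (rowᵢ·colᵢ)/N² = (36·67 + 122·91)/158² = 0.5413
κ = (pₒ − pₑ)/(1 − pₑ) = (0.7025 − 0.5413)/(1 − 0.5413) = 0.351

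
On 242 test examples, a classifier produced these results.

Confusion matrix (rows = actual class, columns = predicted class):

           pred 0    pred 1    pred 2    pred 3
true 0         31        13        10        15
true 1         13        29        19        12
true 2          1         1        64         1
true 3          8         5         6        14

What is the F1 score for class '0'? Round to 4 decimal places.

0.5082

Treat '0' as positive and all other classes as negative.
F1 score = 2·TP/(2·TP+FP+FN).
0: TP=31, FP=13+1+8=22, FN=13+10+15=38 → 62/122 = 0.50820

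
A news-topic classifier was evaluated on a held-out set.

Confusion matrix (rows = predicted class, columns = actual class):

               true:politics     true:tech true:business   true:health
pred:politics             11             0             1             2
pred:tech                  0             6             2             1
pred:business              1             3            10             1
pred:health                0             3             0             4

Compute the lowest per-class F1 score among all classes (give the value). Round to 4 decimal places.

Per-class F1 score (2·TP/(2·TP+FP+FN)):
  politics: TP=11, FP=0+1+2=3, FN=0+1+0=1 → 22/26 = 0.84615
  tech: TP=6, FP=0+2+1=3, FN=0+3+3=6 → 12/21 = 0.57143
  business: TP=10, FP=1+3+1=5, FN=1+2+0=3 → 20/28 = 0.71429
  health: TP=4, FP=0+3+0=3, FN=2+1+1=4 → 8/15 = 0.53333
Lowest is class 'health' with F1 score = 0.5333.

0.5333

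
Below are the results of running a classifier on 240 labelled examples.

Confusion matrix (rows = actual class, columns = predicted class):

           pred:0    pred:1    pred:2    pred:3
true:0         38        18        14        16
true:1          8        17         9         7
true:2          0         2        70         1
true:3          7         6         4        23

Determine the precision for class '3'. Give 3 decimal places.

precision = TP/(TP+FP).
3: TP=23, FP=16+7+1=24 → 23/47 = 0.4894

0.489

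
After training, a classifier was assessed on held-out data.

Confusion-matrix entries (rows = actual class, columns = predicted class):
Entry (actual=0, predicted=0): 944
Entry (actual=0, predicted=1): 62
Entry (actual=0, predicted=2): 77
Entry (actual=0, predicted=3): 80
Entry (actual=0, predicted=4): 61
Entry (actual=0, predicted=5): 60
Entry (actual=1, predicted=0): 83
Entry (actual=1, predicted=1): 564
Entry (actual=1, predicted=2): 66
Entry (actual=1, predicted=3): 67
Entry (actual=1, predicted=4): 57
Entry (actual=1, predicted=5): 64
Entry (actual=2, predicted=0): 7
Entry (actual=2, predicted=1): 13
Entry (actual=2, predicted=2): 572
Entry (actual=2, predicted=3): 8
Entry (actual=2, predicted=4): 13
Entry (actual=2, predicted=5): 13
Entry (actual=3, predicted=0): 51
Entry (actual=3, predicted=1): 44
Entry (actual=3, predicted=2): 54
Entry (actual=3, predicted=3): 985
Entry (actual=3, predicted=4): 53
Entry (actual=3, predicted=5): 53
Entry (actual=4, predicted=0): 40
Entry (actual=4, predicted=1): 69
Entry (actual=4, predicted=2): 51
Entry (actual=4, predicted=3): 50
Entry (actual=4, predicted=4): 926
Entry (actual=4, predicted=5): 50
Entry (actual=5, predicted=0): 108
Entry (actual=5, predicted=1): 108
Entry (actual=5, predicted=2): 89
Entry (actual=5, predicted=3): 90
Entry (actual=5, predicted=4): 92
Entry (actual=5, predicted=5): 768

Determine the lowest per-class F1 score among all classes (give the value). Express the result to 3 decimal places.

0.641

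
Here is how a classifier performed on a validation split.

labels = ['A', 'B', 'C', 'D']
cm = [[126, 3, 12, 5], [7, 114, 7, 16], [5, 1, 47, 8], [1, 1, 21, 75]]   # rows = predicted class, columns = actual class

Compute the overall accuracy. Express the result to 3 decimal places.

0.806

Accuracy = trace / total = (126+114+47+75=362) / 449 = 362/449 = 0.806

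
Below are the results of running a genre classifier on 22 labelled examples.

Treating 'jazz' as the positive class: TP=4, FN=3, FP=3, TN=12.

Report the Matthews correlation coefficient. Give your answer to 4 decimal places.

0.3714

MCC = (TP·TN − FP·FN) / √((TP+FP)(TP+FN)(TN+FP)(TN+FN))
Numerator = 4·12 − 3·3 = 39
Denominator = √(7·7·15·15) = √11025 = 105.0000
MCC = 39 / 105.0000 = 0.3714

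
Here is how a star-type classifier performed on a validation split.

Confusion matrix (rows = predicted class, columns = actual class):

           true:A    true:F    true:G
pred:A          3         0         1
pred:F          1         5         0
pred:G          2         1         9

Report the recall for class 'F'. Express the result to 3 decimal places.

0.833

recall = TP/(TP+FN).
F: TP=5, FN=0+1=1 → 5/6 = 0.8333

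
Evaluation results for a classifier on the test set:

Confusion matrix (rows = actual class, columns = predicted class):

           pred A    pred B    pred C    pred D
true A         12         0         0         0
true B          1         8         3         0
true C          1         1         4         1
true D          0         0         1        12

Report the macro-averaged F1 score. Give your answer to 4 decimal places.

0.7853

Per-class F1 score (2·TP/(2·TP+FP+FN)):
  A: TP=12, FP=1+1+0=2, FN=0+0+0=0 → 24/26 = 0.92308
  B: TP=8, FP=0+1+0=1, FN=1+3+0=4 → 16/21 = 0.76190
  C: TP=4, FP=0+3+1=4, FN=1+1+1=3 → 8/15 = 0.53333
  D: TP=12, FP=0+0+1=1, FN=0+0+1=1 → 24/26 = 0.92308
Macro-F1 score = mean = (0.92308 + 0.76190 + 0.53333 + 0.92308) / 4 = 0.7853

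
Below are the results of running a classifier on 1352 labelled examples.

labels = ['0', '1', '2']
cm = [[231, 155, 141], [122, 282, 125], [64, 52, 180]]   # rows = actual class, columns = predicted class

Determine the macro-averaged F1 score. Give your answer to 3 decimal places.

0.510

Per-class F1 score (2·TP/(2·TP+FP+FN)):
  0: TP=231, FP=122+64=186, FN=155+141=296 → 462/944 = 0.4894
  1: TP=282, FP=155+52=207, FN=122+125=247 → 564/1018 = 0.5540
  2: TP=180, FP=141+125=266, FN=64+52=116 → 360/742 = 0.4852
Macro-F1 score = mean = (0.4894 + 0.5540 + 0.4852) / 3 = 0.510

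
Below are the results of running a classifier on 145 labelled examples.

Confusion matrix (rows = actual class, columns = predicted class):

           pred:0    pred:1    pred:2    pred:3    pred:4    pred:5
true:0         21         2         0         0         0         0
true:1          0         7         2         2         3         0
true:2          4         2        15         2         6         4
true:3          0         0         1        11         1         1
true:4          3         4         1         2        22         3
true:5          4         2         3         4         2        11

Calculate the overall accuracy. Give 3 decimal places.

Accuracy = trace / total = (21+7+15+11+22+11=87) / 145 = 87/145 = 0.600

0.600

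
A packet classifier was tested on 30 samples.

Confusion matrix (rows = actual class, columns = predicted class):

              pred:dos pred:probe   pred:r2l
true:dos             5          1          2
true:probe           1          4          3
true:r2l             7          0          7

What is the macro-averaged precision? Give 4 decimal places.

Per-class precision (TP/(TP+FP)):
  dos: TP=5, FP=1+7=8 → 5/13 = 0.38462
  probe: TP=4, FP=1+0=1 → 4/5 = 0.80000
  r2l: TP=7, FP=2+3=5 → 7/12 = 0.58333
Macro-precision = mean = (0.38462 + 0.80000 + 0.58333) / 3 = 0.5893

0.5893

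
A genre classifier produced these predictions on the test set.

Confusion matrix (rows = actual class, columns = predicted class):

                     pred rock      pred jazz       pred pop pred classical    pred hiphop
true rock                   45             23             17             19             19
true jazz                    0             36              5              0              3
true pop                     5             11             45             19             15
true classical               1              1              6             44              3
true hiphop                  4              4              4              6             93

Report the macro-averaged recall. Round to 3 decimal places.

Per-class recall (TP/(TP+FN)):
  rock: TP=45, FN=23+17+19+19=78 → 45/123 = 0.3659
  jazz: TP=36, FN=0+5+0+3=8 → 36/44 = 0.8182
  pop: TP=45, FN=5+11+19+15=50 → 45/95 = 0.4737
  classical: TP=44, FN=1+1+6+3=11 → 44/55 = 0.8000
  hiphop: TP=93, FN=4+4+4+6=18 → 93/111 = 0.8378
Macro-recall = mean = (0.3659 + 0.8182 + 0.4737 + 0.8000 + 0.8378) / 5 = 0.659

0.659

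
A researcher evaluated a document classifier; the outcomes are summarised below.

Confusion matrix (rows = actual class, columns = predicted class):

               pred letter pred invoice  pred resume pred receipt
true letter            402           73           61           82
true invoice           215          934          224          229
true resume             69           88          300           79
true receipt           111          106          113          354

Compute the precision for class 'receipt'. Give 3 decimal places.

precision = TP/(TP+FP).
receipt: TP=354, FP=82+229+79=390 → 354/744 = 0.4758

0.476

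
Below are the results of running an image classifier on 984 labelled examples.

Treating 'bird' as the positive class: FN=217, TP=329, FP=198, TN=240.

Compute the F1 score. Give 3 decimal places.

0.613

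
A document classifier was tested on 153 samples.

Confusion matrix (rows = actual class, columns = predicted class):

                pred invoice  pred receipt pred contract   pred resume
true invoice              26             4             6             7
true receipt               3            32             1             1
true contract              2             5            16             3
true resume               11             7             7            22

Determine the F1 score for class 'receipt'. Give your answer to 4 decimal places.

Take TP from the diagonal, FP from the rest of the 'receipt' prediction marginal, FN from the rest of the 'receipt' actual marginal.
F1 score = 2·TP/(2·TP+FP+FN).
receipt: TP=32, FP=4+5+7=16, FN=3+1+1=5 → 64/85 = 0.75294

0.7529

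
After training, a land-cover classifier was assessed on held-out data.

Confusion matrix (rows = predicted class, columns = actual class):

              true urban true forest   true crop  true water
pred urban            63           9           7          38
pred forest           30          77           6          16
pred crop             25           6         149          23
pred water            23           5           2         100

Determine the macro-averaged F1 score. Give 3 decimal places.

0.658

Per-class F1 score (2·TP/(2·TP+FP+FN)):
  urban: TP=63, FP=9+7+38=54, FN=30+25+23=78 → 126/258 = 0.4884
  forest: TP=77, FP=30+6+16=52, FN=9+6+5=20 → 154/226 = 0.6814
  crop: TP=149, FP=25+6+23=54, FN=7+6+2=15 → 298/367 = 0.8120
  water: TP=100, FP=23+5+2=30, FN=38+16+23=77 → 200/307 = 0.6515
Macro-F1 score = mean = (0.4884 + 0.6814 + 0.8120 + 0.6515) / 4 = 0.658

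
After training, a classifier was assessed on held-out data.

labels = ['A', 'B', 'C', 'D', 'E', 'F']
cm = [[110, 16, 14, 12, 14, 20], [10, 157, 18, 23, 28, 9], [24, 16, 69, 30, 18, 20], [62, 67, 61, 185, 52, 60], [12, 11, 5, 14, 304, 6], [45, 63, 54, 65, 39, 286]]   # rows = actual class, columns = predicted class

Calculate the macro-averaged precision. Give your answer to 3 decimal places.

0.525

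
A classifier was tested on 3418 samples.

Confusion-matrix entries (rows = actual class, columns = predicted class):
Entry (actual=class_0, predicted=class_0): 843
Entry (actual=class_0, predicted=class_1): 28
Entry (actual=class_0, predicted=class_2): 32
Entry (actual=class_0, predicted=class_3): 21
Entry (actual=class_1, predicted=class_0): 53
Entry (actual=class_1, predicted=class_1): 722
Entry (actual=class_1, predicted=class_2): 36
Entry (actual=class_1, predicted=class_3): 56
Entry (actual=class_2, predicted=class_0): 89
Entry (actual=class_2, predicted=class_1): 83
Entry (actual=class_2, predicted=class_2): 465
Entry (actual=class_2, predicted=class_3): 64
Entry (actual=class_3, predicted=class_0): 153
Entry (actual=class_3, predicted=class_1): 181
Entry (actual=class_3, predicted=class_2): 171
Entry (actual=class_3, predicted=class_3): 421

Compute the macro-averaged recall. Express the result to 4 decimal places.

0.7158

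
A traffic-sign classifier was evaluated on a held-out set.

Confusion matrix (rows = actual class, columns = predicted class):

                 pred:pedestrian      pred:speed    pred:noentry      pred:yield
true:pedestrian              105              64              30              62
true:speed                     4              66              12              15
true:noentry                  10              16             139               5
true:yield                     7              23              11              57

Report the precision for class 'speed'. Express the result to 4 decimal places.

0.3905

One-vs-rest for 'speed': TP = diagonal; FP = other classes predicted 'speed'; FN = 'speed' predicted as other.
precision = TP/(TP+FP).
speed: TP=66, FP=64+16+23=103 → 66/169 = 0.39053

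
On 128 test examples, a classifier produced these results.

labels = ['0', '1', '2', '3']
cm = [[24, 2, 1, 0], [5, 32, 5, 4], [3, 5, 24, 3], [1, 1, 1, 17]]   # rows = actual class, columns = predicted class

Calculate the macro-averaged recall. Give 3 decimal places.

Per-class recall (TP/(TP+FN)):
  0: TP=24, FN=2+1+0=3 → 24/27 = 0.8889
  1: TP=32, FN=5+5+4=14 → 32/46 = 0.6957
  2: TP=24, FN=3+5+3=11 → 24/35 = 0.6857
  3: TP=17, FN=1+1+1=3 → 17/20 = 0.8500
Macro-recall = mean = (0.8889 + 0.6957 + 0.6857 + 0.8500) / 4 = 0.780

0.780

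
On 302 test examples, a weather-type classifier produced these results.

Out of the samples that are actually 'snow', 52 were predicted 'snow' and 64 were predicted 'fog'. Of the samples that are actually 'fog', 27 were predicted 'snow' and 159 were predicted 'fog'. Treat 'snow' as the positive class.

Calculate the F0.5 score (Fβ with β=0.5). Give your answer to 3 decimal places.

Fβ = (1+β²)·TP / ((1+β²)·TP + β²·FN + FP), with β²=1/4
= 1.25·52 / (1.25·52 + 0.25·64 + 27) = 0.602

0.602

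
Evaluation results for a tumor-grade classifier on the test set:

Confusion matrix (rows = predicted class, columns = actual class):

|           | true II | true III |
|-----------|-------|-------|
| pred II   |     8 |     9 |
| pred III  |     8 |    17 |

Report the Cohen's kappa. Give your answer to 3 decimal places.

Observed agreement pₒ = trace/N = 25/42 = 0.5952
Expected agreement pₑ = Σ (rowᵢ·colᵢ)/N² = (16·17 + 26·25)/42² = 0.5227
κ = (pₒ − pₑ)/(1 − pₑ) = (0.5952 − 0.5227)/(1 − 0.5227) = 0.152

0.152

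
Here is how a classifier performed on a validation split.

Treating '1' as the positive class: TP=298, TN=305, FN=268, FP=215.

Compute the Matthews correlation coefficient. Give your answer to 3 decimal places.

MCC = (TP·TN − FP·FN) / √((TP+FP)(TP+FN)(TN+FP)(TN+FN))
Numerator = 298·305 − 215·268 = 33270
Denominator = √(513·566·520·573) = √86515069680 = 294134.4415
MCC = 33270 / 294134.4415 = 0.113

0.113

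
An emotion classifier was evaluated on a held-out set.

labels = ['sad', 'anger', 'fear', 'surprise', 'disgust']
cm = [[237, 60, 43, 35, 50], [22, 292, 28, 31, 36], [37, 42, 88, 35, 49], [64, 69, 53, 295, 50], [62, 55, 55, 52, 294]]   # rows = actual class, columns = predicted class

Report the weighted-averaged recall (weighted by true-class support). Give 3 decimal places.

0.565

Per-class recall (TP/(TP+FN)):
  sad: TP=237, FN=60+43+35+50=188 → 237/425 = 0.5576
  anger: TP=292, FN=22+28+31+36=117 → 292/409 = 0.7139
  fear: TP=88, FN=37+42+35+49=163 → 88/251 = 0.3506
  surprise: TP=295, FN=64+69+53+50=236 → 295/531 = 0.5556
  disgust: TP=294, FN=62+55+55+52=224 → 294/518 = 0.5676
Weighted-recall = Σ (supportᵢ/N)·recallᵢ with N=2134: (425/2134)·0.5576 + (409/2134)·0.7139 + (251/2134)·0.3506 + (531/2134)·0.5556 + (518/2134)·0.5676 = 0.565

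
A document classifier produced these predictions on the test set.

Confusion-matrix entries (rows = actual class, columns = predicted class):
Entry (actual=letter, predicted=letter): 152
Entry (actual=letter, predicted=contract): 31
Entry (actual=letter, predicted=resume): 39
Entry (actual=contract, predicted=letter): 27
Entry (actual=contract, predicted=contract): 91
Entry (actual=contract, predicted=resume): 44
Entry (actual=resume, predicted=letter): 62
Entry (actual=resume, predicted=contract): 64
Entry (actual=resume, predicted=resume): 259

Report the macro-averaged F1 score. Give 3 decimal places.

0.631

Per-class F1 score (2·TP/(2·TP+FP+FN)):
  letter: TP=152, FP=27+62=89, FN=31+39=70 → 304/463 = 0.6566
  contract: TP=91, FP=31+64=95, FN=27+44=71 → 182/348 = 0.5230
  resume: TP=259, FP=39+44=83, FN=62+64=126 → 518/727 = 0.7125
Macro-F1 score = mean = (0.6566 + 0.5230 + 0.7125) / 3 = 0.631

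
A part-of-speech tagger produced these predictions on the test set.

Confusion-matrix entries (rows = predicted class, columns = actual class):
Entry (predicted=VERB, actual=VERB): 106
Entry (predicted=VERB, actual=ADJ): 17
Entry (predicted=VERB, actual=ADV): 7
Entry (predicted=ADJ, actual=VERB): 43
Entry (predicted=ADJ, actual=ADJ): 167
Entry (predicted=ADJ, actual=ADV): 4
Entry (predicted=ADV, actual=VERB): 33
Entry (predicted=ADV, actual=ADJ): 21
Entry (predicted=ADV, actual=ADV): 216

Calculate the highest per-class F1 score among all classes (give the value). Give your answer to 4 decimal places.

Per-class F1 score (2·TP/(2·TP+FP+FN)):
  VERB: TP=106, FP=17+7=24, FN=43+33=76 → 212/312 = 0.67949
  ADJ: TP=167, FP=43+4=47, FN=17+21=38 → 334/419 = 0.79714
  ADV: TP=216, FP=33+21=54, FN=7+4=11 → 432/497 = 0.86922
Highest is class 'ADV' with F1 score = 0.8692.

0.8692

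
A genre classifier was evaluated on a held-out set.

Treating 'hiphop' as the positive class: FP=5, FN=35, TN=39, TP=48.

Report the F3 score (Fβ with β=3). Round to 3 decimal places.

0.600

Fβ = (1+β²)·TP / ((1+β²)·TP + β²·FN + FP), with β²=9
= 10·48 / (10·48 + 9·35 + 5) = 0.600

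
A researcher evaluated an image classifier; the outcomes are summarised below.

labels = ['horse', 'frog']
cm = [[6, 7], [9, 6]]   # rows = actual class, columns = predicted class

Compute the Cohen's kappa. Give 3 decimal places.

Observed agreement pₒ = trace/N = 12/28 = 0.4286
Expected agreement pₑ = Σ (rowᵢ·colᵢ)/N² = (13·15 + 15·13)/28² = 0.4974
κ = (pₒ − pₑ)/(1 − pₑ) = (0.4286 − 0.4974)/(1 − 0.4974) = -0.137

-0.137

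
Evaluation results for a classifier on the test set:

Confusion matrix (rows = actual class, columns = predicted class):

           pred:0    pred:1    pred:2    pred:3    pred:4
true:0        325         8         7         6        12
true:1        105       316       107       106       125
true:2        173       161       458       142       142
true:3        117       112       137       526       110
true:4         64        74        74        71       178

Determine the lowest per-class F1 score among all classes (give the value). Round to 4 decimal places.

Per-class F1 score (2·TP/(2·TP+FP+FN)):
  0: TP=325, FP=105+173+117+64=459, FN=8+7+6+12=33 → 650/1142 = 0.56918
  1: TP=316, FP=8+161+112+74=355, FN=105+107+106+125=443 → 632/1430 = 0.44196
  2: TP=458, FP=7+107+137+74=325, FN=173+161+142+142=618 → 916/1859 = 0.49274
  3: TP=526, FP=6+106+142+71=325, FN=117+112+137+110=476 → 1052/1853 = 0.56773
  4: TP=178, FP=12+125+142+110=389, FN=64+74+74+71=283 → 356/1028 = 0.34630
Lowest is class '4' with F1 score = 0.3463.

0.3463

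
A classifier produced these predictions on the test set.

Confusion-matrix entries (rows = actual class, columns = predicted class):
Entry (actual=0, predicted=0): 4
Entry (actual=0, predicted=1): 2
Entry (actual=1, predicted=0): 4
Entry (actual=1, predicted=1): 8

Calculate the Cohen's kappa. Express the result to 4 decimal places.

0.3077

Observed agreement pₒ = trace/N = 12/18 = 0.66667
Expected agreement pₑ = Σ (rowᵢ·colᵢ)/N² = (6·8 + 12·10)/18² = 0.51852
κ = (pₒ − pₑ)/(1 − pₑ) = (0.66667 − 0.51852)/(1 − 0.51852) = 0.3077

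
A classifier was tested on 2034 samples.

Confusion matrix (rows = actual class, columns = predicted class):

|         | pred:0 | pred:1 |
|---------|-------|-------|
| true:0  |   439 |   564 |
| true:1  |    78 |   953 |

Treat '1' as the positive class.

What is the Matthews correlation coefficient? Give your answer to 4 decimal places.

MCC = (TP·TN − FP·FN) / √((TP+FP)(TP+FN)(TN+FP)(TN+FN))
Numerator = 953·439 − 564·78 = 374375
Denominator = √(1517·1031·1003·517) = √811027764877 = 900570.7995
MCC = 374375 / 900570.7995 = 0.4157

0.4157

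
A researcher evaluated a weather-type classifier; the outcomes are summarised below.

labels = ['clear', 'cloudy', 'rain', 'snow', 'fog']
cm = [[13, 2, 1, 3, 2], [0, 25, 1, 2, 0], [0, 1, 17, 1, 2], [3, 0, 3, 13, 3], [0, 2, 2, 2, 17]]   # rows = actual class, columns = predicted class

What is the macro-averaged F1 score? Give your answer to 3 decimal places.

Per-class F1 score (2·TP/(2·TP+FP+FN)):
  clear: TP=13, FP=0+0+3+0=3, FN=2+1+3+2=8 → 26/37 = 0.7027
  cloudy: TP=25, FP=2+1+0+2=5, FN=0+1+2+0=3 → 50/58 = 0.8621
  rain: TP=17, FP=1+1+3+2=7, FN=0+1+1+2=4 → 34/45 = 0.7556
  snow: TP=13, FP=3+2+1+2=8, FN=3+0+3+3=9 → 26/43 = 0.6047
  fog: TP=17, FP=2+0+2+3=7, FN=0+2+2+2=6 → 34/47 = 0.7234
Macro-F1 score = mean = (0.7027 + 0.8621 + 0.7556 + 0.6047 + 0.7234) / 5 = 0.730

0.730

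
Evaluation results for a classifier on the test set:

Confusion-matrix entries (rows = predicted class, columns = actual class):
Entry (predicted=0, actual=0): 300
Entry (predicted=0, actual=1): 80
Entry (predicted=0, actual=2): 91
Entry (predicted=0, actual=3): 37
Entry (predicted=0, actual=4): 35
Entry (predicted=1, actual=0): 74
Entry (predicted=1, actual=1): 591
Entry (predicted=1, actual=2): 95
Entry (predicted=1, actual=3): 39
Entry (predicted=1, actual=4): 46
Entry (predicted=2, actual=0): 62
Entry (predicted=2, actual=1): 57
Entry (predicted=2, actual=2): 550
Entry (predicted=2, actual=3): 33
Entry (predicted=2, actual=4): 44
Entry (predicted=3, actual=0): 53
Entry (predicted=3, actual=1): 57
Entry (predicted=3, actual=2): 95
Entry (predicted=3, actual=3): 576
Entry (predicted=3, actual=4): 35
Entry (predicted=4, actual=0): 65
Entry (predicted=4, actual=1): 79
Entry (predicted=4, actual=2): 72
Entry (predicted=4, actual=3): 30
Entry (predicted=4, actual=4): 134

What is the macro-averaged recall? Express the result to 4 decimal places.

0.6192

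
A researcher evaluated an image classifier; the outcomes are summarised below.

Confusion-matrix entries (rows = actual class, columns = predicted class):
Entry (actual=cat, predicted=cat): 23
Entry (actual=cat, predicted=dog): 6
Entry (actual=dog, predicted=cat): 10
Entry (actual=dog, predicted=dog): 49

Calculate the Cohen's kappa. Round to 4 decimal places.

0.6025

Observed agreement pₒ = trace/N = 72/88 = 0.81818
Expected agreement pₑ = Σ (rowᵢ·colᵢ)/N² = (29·33 + 59·55)/88² = 0.54261
κ = (pₒ − pₑ)/(1 − pₑ) = (0.81818 − 0.54261)/(1 − 0.54261) = 0.6025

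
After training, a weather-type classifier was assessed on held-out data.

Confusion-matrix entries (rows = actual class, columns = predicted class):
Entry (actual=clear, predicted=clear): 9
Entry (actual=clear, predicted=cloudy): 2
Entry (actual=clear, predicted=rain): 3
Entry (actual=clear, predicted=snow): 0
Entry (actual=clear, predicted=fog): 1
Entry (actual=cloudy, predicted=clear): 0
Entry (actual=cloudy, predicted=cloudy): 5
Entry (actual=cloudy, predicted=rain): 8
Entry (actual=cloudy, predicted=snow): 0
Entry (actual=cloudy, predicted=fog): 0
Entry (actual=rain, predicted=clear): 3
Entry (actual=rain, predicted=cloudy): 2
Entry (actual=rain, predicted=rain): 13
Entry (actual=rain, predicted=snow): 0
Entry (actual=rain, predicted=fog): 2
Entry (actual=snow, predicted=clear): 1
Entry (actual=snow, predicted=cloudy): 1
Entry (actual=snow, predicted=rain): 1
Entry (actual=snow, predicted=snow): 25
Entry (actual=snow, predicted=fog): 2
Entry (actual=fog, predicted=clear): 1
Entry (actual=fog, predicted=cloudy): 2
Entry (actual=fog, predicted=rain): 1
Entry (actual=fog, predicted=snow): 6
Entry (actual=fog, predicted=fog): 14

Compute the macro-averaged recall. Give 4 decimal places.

Per-class recall (TP/(TP+FN)):
  clear: TP=9, FN=2+3+0+1=6 → 9/15 = 0.60000
  cloudy: TP=5, FN=0+8+0+0=8 → 5/13 = 0.38462
  rain: TP=13, FN=3+2+0+2=7 → 13/20 = 0.65000
  snow: TP=25, FN=1+1+1+2=5 → 25/30 = 0.83333
  fog: TP=14, FN=1+2+1+6=10 → 14/24 = 0.58333
Macro-recall = mean = (0.60000 + 0.38462 + 0.65000 + 0.83333 + 0.58333) / 5 = 0.6103

0.6103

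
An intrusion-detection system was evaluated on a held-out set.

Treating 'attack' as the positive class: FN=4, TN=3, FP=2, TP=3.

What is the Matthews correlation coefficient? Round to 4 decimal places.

0.0286

MCC = (TP·TN − FP·FN) / √((TP+FP)(TP+FN)(TN+FP)(TN+FN))
Numerator = 3·3 − 2·4 = 1
Denominator = √(5·7·5·7) = √1225 = 35.0000
MCC = 1 / 35.0000 = 0.0286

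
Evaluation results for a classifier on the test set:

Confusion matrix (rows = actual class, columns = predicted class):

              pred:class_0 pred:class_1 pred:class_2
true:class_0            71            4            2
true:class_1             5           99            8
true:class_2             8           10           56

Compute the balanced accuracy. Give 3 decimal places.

0.854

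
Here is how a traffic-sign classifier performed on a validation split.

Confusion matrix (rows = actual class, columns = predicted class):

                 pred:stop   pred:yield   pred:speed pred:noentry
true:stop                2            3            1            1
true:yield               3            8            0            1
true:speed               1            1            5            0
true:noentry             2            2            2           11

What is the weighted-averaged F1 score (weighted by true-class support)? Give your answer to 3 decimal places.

Per-class F1 score (2·TP/(2·TP+FP+FN)):
  stop: TP=2, FP=3+1+2=6, FN=3+1+1=5 → 4/15 = 0.2667
  yield: TP=8, FP=3+1+2=6, FN=3+0+1=4 → 16/26 = 0.6154
  speed: TP=5, FP=1+0+2=3, FN=1+1+0=2 → 10/15 = 0.6667
  noentry: TP=11, FP=1+1+0=2, FN=2+2+2=6 → 22/30 = 0.7333
Weighted-F1 score = Σ (supportᵢ/N)·F1 scoreᵢ with N=43: (7/43)·0.2667 + (12/43)·0.6154 + (7/43)·0.6667 + (17/43)·0.7333 = 0.614

0.614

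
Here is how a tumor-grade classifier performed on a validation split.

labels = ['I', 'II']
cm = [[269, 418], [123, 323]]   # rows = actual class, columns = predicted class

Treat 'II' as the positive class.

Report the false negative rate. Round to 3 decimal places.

0.276

FNR = FN/(FN+TP) = 123/(123+323) = 0.276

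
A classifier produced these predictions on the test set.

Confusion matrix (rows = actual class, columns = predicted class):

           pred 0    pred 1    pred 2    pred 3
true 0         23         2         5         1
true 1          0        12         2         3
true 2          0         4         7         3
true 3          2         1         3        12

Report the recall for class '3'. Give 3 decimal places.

0.667

Take TP from the diagonal, FP from the rest of the '3' prediction marginal, FN from the rest of the '3' actual marginal.
recall = TP/(TP+FN).
3: TP=12, FN=2+1+3=6 → 12/18 = 0.6667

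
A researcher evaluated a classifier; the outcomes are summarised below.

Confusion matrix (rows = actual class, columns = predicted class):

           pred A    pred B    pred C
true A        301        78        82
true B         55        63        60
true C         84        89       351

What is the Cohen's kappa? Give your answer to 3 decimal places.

0.387

Observed agreement pₒ = trace/N = 715/1163 = 0.6148
Expected agreement pₑ = Σ (rowᵢ·colᵢ)/N² = (461·440 + 178·230 + 524·493)/1163² = 0.3712
κ = (pₒ − pₑ)/(1 − pₑ) = (0.6148 − 0.3712)/(1 − 0.3712) = 0.387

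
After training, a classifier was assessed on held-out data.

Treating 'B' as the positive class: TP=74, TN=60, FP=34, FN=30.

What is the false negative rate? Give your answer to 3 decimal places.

FNR = FN/(FN+TP) = 30/(30+74) = 0.288

0.288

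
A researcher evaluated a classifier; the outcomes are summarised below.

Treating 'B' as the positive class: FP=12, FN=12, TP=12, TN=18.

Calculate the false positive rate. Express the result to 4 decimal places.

FPR = FP/(FP+TN) = 12/(12+18) = 0.4000

0.4000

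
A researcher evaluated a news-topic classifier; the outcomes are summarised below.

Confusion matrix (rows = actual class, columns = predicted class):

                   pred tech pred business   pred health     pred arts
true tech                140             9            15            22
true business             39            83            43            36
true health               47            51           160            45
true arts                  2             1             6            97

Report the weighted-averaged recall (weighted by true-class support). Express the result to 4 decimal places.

0.6030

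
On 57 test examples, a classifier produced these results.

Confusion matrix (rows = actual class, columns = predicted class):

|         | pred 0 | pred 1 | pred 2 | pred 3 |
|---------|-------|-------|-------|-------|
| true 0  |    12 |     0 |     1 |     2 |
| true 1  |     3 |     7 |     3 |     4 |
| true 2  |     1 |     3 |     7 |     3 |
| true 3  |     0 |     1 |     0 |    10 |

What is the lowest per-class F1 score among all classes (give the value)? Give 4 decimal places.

0.5000

Per-class F1 score (2·TP/(2·TP+FP+FN)):
  0: TP=12, FP=3+1+0=4, FN=0+1+2=3 → 24/31 = 0.77419
  1: TP=7, FP=0+3+1=4, FN=3+3+4=10 → 14/28 = 0.50000
  2: TP=7, FP=1+3+0=4, FN=1+3+3=7 → 14/25 = 0.56000
  3: TP=10, FP=2+4+3=9, FN=0+1+0=1 → 20/30 = 0.66667
Lowest is class '1' with F1 score = 0.5000.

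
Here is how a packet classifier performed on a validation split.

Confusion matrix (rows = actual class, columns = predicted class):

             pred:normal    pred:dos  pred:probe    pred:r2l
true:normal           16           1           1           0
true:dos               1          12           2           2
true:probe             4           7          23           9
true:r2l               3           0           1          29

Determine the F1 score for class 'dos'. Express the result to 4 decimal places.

0.6486

One-vs-rest for 'dos': TP = diagonal; FP = other classes predicted 'dos'; FN = 'dos' predicted as other.
F1 score = 2·TP/(2·TP+FP+FN).
dos: TP=12, FP=1+7+0=8, FN=1+2+2=5 → 24/37 = 0.64865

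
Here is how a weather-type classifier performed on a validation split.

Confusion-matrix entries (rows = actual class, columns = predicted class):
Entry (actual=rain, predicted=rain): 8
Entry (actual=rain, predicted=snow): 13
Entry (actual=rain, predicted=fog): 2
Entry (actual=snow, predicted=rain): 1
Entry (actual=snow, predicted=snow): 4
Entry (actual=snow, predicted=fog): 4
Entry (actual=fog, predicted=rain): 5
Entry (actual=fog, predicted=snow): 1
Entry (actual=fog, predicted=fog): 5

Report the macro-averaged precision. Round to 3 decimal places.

Per-class precision (TP/(TP+FP)):
  rain: TP=8, FP=1+5=6 → 8/14 = 0.5714
  snow: TP=4, FP=13+1=14 → 4/18 = 0.2222
  fog: TP=5, FP=2+4=6 → 5/11 = 0.4545
Macro-precision = mean = (0.5714 + 0.2222 + 0.4545) / 3 = 0.416

0.416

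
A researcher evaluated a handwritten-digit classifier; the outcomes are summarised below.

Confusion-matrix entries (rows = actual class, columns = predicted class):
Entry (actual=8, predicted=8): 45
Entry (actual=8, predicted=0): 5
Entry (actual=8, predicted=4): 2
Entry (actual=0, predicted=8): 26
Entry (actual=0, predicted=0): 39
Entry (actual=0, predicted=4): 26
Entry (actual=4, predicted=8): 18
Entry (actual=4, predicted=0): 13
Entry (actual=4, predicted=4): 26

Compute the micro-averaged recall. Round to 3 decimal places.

0.550

Micro-averaging pools counts across classes: ΣTP=110, ΣFP=90, ΣFN=90.
Micro-recall = TP/(TP+FN) on pooled counts = 0.550 (equals overall accuracy in single-label multiclass).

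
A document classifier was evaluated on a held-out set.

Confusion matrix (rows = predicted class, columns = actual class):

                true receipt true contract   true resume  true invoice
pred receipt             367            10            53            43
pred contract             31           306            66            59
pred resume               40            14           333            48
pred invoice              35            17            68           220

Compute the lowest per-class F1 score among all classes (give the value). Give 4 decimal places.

0.6197

Per-class F1 score (2·TP/(2·TP+FP+FN)):
  receipt: TP=367, FP=10+53+43=106, FN=31+40+35=106 → 734/946 = 0.77590
  contract: TP=306, FP=31+66+59=156, FN=10+14+17=41 → 612/809 = 0.75649
  resume: TP=333, FP=40+14+48=102, FN=53+66+68=187 → 666/955 = 0.69738
  invoice: TP=220, FP=35+17+68=120, FN=43+59+48=150 → 440/710 = 0.61972
Lowest is class 'invoice' with F1 score = 0.6197.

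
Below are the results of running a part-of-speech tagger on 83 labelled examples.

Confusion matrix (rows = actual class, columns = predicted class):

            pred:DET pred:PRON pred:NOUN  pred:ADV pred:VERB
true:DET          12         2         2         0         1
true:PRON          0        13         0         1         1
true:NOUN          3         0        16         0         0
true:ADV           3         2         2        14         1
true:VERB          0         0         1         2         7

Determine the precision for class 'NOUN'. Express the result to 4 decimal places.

0.7619

Take TP from the diagonal, FP from the rest of the 'NOUN' prediction marginal, FN from the rest of the 'NOUN' actual marginal.
precision = TP/(TP+FP).
NOUN: TP=16, FP=2+0+2+1=5 → 16/21 = 0.76190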